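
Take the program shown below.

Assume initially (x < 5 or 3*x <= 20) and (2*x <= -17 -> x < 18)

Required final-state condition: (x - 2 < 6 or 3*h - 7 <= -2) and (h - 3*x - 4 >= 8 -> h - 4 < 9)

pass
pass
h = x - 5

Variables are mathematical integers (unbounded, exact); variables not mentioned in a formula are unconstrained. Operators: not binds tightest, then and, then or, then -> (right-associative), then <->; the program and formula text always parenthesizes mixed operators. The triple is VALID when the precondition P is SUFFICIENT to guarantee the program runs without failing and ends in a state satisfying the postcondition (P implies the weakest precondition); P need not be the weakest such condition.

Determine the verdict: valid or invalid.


Working backward. After the program, the postcondition (x - 2 < 6 or 3*h - 7 <= -2) and (h - 3*x - 4 >= 8 -> h - 4 < 9) must hold; in canonical form it is (x < 8 or 3*h <= 5) and (h >= 3*x + 12 -> h < 13).
Before h := x - 5: (x < 8 or 3*x <= 20) and (2*x <= -17 -> x < 18)
Before skip: (x < 8 or 3*x <= 20) and (2*x <= -17 -> x < 18)
Before skip: (x < 8 or 3*x <= 20) and (2*x <= -17 -> x < 18)
The weakest precondition is (x < 8 or 3*x <= 20) and (2*x <= -17 -> x < 18).
Check whether (x < 5 or 3*x <= 20) and (2*x <= -17 -> x < 18) implies it.
Every state satisfying the precondition satisfies the weakest precondition: the implication holds.
Answer: valid


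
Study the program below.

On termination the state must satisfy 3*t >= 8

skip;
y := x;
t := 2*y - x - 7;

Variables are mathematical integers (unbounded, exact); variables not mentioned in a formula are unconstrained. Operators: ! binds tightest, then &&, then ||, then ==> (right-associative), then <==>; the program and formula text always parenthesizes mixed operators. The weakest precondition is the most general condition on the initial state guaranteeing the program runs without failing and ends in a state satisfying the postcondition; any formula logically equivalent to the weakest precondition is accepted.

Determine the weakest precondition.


Working backward. After the program, 3*t >= 8 must hold.
Before t := 2*y - x - 7: 6*y >= 3*x + 29
Before y := x: 3*x >= 29
Before skip: 3*x >= 29
Answer: WP = 3*x >= 29


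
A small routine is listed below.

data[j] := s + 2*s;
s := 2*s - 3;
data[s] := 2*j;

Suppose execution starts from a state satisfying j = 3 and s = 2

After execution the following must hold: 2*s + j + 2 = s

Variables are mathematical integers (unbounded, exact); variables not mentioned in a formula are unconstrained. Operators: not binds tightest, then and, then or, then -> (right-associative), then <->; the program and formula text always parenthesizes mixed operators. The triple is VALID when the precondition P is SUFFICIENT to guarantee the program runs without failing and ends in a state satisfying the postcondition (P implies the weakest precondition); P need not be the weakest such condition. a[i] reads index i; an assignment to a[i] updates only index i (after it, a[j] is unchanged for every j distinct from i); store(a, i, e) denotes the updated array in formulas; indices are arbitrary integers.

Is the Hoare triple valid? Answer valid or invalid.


Working backward. After the program, the postcondition 2*s + j + 2 = s must hold; in canonical form it is j + s = -2.
Before data[s] := 2*j: j + s = -2
Before s := 2*s - 3: j + 2*s = 1
Before data[j] := s + 2*s: j + 2*s = 1
The weakest precondition is j + 2*s = 1.
Check whether j = 3 and s = 2 implies it.
Countermodel: at the initial state j = 3, s = 2, the precondition holds but the weakest precondition fails.
Answer: invalid


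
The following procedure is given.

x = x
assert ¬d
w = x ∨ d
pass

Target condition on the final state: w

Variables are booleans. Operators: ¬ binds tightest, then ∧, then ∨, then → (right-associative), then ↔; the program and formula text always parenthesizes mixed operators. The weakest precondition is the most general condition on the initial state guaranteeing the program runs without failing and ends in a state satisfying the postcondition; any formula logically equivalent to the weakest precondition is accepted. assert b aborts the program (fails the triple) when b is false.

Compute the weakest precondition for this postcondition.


Working backward. After the program, w must hold.
Before skip: w
Before w := x ∨ d: x ∨ d
Before assert ¬d: (¬d) ∧ (x ∨ d)
Before x := x: (¬d) ∧ (x ∨ d)
Answer: WP = (¬d) ∧ (x ∨ d)


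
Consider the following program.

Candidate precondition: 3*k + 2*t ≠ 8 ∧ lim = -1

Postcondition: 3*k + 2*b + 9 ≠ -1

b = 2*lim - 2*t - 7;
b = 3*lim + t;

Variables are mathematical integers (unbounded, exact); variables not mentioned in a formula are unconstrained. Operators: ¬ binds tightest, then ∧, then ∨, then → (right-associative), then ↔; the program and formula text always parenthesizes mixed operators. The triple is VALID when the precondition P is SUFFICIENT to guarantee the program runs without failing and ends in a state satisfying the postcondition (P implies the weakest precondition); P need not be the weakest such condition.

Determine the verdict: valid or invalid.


Working backward. After the program, the postcondition 3*k + 2*b + 9 ≠ -1 must hold; in canonical form it is 2*b + 3*k ≠ -10.
Before b := 3*lim + t: 3*k + 6*lim + 2*t ≠ -10
Before b := 2*lim - 2*t - 7: 3*k + 6*lim + 2*t ≠ -10
The weakest precondition is 3*k + 6*lim + 2*t ≠ -10.
Check whether 3*k + 2*t ≠ 8 ∧ lim = -1 implies it.
Countermodel: at the initial state k = -2, lim = -1, t = 1, the precondition holds but the weakest precondition fails.
Answer: invalid


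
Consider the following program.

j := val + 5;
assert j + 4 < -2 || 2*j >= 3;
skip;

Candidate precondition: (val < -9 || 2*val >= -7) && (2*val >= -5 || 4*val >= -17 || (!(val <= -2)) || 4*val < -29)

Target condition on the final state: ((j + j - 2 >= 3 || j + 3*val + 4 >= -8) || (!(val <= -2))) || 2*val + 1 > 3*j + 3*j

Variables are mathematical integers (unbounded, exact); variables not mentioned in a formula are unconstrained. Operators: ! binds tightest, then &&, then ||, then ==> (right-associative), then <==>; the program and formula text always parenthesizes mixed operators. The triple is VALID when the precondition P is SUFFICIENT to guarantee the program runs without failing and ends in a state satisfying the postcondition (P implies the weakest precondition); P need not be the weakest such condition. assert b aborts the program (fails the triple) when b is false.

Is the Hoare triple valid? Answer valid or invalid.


Working backward. After the program, the postcondition ((j + j - 2 >= 3 || j + 3*val + 4 >= -8) || (!(val <= -2))) || 2*val + 1 > 3*j + 3*j must hold; in canonical form it is 2*j >= 5 || j + 3*val >= -12 || (!(val <= -2)) || 2*val > 6*j - 1.
Before skip: 2*j >= 5 || j + 3*val >= -12 || (!(val <= -2)) || 2*val > 6*j - 1
Before assert j + 4 < -2 || 2*j >= 3: (j < -6 || 2*j >= 3) && (2*j >= 5 || j + 3*val >= -12 || (!(val <= -2)) || 2*val > 6*j - 1)
Before j := val + 5: (val < -11 || 2*val >= -7) && (2*val >= -5 || 4*val >= -17 || (!(val <= -2)) || 4*val < -29)
The weakest precondition is (val < -11 || 2*val >= -7) && (2*val >= -5 || 4*val >= -17 || (!(val <= -2)) || 4*val < -29).
Check whether (val < -9 || 2*val >= -7) && (2*val >= -5 || 4*val >= -17 || (!(val <= -2)) || 4*val < -29) implies it.
Countermodel: at the initial state val = -11, the precondition holds but the weakest precondition fails.
Answer: invalid


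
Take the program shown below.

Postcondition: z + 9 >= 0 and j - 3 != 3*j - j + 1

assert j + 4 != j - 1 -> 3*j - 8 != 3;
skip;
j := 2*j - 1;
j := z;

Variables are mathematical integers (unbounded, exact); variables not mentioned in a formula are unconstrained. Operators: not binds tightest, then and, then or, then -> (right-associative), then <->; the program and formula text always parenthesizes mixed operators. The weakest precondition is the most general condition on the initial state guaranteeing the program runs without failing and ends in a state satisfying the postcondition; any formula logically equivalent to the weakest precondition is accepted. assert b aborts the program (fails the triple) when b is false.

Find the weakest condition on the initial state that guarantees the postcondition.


Working backward. After the program, the postcondition z + 9 >= 0 and j - 3 != 3*j - j + 1 must hold; in canonical form it is z >= -9 and j != -4.
Before j := z: z >= -9 and z != -4
Before j := 2*j - 1: z >= -9 and z != -4
Before skip: z >= -9 and z != -4
Before assert j + 4 != j - 1 -> 3*j - 8 != 3: 3*j != 11 and z >= -9 and z != -4
Answer: WP = 3*j != 11 and z >= -9 and z != -4


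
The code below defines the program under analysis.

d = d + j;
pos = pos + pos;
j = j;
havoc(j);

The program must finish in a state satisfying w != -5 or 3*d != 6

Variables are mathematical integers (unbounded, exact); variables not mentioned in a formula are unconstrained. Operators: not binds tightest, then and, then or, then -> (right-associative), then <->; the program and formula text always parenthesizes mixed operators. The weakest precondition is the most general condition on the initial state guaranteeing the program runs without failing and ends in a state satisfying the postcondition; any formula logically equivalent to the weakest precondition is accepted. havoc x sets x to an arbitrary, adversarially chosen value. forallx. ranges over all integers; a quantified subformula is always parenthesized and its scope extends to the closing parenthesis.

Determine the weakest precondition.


Working backward. After the program, w != -5 or 3*d != 6 must hold.
Before havoc j: w != -5 or 3*d != 6
Before j := j: w != -5 or 3*d != 6
Before pos := pos + pos: w != -5 or 3*d != 6
Before d := d + j: w != -5 or 3*d + 3*j != 6
Answer: WP = w != -5 or 3*d + 3*j != 6


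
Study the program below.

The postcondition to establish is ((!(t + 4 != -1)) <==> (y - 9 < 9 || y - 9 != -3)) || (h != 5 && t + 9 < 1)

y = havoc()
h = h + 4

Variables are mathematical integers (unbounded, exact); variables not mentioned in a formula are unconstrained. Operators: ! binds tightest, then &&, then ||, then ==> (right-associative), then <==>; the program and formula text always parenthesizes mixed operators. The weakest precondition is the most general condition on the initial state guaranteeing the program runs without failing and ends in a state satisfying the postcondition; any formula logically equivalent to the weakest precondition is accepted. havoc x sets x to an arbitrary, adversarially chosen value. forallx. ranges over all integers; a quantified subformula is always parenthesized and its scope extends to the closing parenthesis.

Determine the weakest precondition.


Working backward. After the program, the postcondition ((!(t + 4 != -1)) <==> (y - 9 < 9 || y - 9 != -3)) || (h != 5 && t + 9 < 1) must hold; in canonical form it is ((!(t != -5)) <==> (y < 18 || y != 6)) || (h != 5 && t < -8).
Before h := h + 4: ((!(t != -5)) <==> (y < 18 || y != 6)) || (h != 1 && t < -8)
Before havoc y: forall y_1. (((!(t != -5)) <==> (y_1 < 18 || y_1 != 6)) || (h != 1 && t < -8))
Answer: WP = forall y_1. (((!(t != -5)) <==> (y_1 < 18 || y_1 != 6)) || (h != 1 && t < -8))


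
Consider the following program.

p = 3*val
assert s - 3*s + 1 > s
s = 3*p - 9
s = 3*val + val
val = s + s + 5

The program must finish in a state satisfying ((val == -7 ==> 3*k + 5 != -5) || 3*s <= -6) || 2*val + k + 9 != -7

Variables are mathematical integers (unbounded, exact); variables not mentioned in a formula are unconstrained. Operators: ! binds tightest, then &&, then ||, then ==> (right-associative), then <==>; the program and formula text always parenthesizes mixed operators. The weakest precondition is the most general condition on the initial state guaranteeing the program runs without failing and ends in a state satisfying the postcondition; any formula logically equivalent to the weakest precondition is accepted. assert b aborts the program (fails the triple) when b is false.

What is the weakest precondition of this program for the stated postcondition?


Working backward. After the program, the postcondition ((val == -7 ==> 3*k + 5 != -5) || 3*s <= -6) || 2*val + k + 9 != -7 must hold; in canonical form it is (val == -7 ==> 3*k != -10) || 3*s <= -6 || k + 2*val != -16.
Before val := s + s + 5: (2*s == -12 ==> 3*k != -10) || 3*s <= -6 || k + 4*s != -26
Before s := 3*val + val: (8*val == -12 ==> 3*k != -10) || 12*val <= -6 || k + 16*val != -26
Before s := 3*p - 9: (8*val == -12 ==> 3*k != -10) || 12*val <= -6 || k + 16*val != -26
Before assert s - 3*s + 1 > s: 3*s < 1 && ((8*val == -12 ==> 3*k != -10) || 12*val <= -6 || k + 16*val != -26)
Before p := 3*val: 3*s < 1 && ((8*val == -12 ==> 3*k != -10) || 12*val <= -6 || k + 16*val != -26)
Answer: WP = 3*s < 1 && ((8*val == -12 ==> 3*k != -10) || 12*val <= -6 || k + 16*val != -26)


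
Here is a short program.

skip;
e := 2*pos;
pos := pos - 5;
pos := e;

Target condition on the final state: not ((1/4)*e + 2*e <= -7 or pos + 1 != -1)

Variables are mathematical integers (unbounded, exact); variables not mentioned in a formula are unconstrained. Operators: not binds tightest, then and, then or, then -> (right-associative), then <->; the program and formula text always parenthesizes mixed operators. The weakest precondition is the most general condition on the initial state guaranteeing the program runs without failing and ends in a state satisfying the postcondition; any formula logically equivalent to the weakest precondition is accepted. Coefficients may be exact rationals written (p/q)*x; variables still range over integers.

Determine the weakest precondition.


Working backward. After the program, the postcondition not ((1/4)*e + 2*e <= -7 or pos + 1 != -1) must hold; in canonical form it is not ((9/4)*e <= -7 or pos != -2).
Before pos := e: not ((9/4)*e <= -7 or e != -2)
Before pos := pos - 5: not ((9/4)*e <= -7 or e != -2)
Before e := 2*pos: not ((9/2)*pos <= -7 or 2*pos != -2)
Before skip: not ((9/2)*pos <= -7 or 2*pos != -2)
Answer: WP = not ((9/2)*pos <= -7 or 2*pos != -2)


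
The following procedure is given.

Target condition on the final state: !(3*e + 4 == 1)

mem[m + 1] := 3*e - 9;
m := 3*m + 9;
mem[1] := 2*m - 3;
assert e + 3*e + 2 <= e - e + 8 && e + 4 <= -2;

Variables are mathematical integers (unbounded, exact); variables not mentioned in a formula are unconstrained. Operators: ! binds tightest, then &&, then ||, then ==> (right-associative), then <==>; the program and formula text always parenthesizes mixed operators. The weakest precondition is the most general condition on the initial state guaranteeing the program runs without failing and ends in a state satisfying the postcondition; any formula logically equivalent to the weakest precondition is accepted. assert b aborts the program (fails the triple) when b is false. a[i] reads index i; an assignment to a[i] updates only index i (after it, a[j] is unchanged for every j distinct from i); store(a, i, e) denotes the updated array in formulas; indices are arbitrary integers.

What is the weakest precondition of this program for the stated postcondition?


Working backward. After the program, the postcondition !(3*e + 4 == 1) must hold; in canonical form it is !(3*e == -3).
Before assert e + 3*e + 2 <= e - e + 8 && e + 4 <= -2: 4*e <= 6 && e <= -6 && (!(3*e == -3))
Before mem[1] := 2*m - 3: 4*e <= 6 && e <= -6 && (!(3*e == -3))
Before m := 3*m + 9: 4*e <= 6 && e <= -6 && (!(3*e == -3))
Before mem[m + 1] := 3*e - 9: 4*e <= 6 && e <= -6 && (!(3*e == -3))
Answer: WP = 4*e <= 6 && e <= -6 && (!(3*e == -3))


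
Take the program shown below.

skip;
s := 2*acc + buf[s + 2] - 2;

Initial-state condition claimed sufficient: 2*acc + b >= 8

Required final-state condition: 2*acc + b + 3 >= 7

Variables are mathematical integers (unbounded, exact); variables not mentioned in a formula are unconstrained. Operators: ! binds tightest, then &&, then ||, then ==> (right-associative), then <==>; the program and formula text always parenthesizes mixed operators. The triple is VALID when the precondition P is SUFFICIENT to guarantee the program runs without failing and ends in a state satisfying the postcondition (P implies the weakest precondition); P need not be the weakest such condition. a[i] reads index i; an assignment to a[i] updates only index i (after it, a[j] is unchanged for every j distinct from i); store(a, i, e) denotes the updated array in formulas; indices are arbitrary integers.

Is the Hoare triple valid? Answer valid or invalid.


Working backward. After the program, the postcondition 2*acc + b + 3 >= 7 must hold; in canonical form it is 2*acc + b >= 4.
Before s := 2*acc + buf[s + 2] - 2: 2*acc + b >= 4
Before skip: 2*acc + b >= 4
The weakest precondition is 2*acc + b >= 4.
Check whether 2*acc + b >= 8 implies it.
Every state satisfying the precondition satisfies the weakest precondition: the implication holds.
Answer: valid


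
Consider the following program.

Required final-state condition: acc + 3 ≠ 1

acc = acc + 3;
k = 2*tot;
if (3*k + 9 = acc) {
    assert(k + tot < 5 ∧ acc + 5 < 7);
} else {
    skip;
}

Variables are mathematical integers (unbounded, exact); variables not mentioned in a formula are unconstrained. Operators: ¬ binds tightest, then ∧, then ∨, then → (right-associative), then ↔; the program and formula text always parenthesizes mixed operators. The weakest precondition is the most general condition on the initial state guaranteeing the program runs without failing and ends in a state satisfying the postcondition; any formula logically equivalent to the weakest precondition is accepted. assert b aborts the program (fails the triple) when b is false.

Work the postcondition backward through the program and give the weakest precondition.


Working backward. After the program, the postcondition acc + 3 ≠ 1 must hold; in canonical form it is acc ≠ -2.
Then branch requires k + tot < 5 ∧ acc < 2 ∧ acc ≠ -2; else branch requires acc ≠ -2.
Before the if: (3*k = acc - 9 → (k + tot < 5 ∧ acc < 2 ∧ acc ≠ -2)) ∧ ((¬(3*k = acc - 9)) → acc ≠ -2)
Before k := 2*tot: (6*tot = acc - 9 → (3*tot < 5 ∧ acc < 2 ∧ acc ≠ -2)) ∧ ((¬(6*tot = acc - 9)) → acc ≠ -2)
Before acc := acc + 3: (6*tot = acc - 6 → (3*tot < 5 ∧ acc < -1 ∧ acc ≠ -5)) ∧ ((¬(6*tot = acc - 6)) → acc ≠ -5)
Answer: WP = (6*tot = acc - 6 → (3*tot < 5 ∧ acc < -1 ∧ acc ≠ -5)) ∧ ((¬(6*tot = acc - 6)) → acc ≠ -5)


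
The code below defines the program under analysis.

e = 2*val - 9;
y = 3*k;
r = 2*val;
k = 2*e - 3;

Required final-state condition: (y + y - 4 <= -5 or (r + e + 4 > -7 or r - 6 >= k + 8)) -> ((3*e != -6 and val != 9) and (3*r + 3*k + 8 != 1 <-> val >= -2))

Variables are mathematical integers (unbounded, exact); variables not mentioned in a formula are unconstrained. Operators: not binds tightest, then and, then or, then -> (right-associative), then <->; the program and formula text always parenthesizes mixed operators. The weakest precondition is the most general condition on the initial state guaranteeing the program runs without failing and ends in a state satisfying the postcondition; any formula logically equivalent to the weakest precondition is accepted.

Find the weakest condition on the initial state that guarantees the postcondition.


Working backward. After the program, the postcondition (y + y - 4 <= -5 or (r + e + 4 > -7 or r - 6 >= k + 8)) -> ((3*e != -6 and val != 9) and (3*r + 3*k + 8 != 1 <-> val >= -2)) must hold; in canonical form it is (2*y <= -1 or e + r > -11 or r >= k + 14) -> (3*e != -6 and val != 9 and (3*k + 3*r != -7 <-> val >= -2)).
Before k := 2*e - 3: (2*y <= -1 or e + r > -11 or r >= 2*e + 11) -> (3*e != -6 and val != 9 and (6*e + 3*r != 2 <-> val >= -2))
Before r := 2*val: (2*y <= -1 or e + 2*val > -11 or 2*val >= 2*e + 11) -> (3*e != -6 and val != 9 and (6*e + 6*val != 2 <-> val >= -2))
Before y := 3*k: (6*k <= -1 or e + 2*val > -11 or 2*val >= 2*e + 11) -> (3*e != -6 and val != 9 and (6*e + 6*val != 2 <-> val >= -2))
Before e := 2*val - 9: (6*k <= -1 or 4*val > -2 or 2*val <= 7) -> (6*val != 21 and val != 9 and (18*val != 56 <-> val >= -2))
Answer: WP = (6*k <= -1 or 4*val > -2 or 2*val <= 7) -> (6*val != 21 and val != 9 and (18*val != 56 <-> val >= -2))


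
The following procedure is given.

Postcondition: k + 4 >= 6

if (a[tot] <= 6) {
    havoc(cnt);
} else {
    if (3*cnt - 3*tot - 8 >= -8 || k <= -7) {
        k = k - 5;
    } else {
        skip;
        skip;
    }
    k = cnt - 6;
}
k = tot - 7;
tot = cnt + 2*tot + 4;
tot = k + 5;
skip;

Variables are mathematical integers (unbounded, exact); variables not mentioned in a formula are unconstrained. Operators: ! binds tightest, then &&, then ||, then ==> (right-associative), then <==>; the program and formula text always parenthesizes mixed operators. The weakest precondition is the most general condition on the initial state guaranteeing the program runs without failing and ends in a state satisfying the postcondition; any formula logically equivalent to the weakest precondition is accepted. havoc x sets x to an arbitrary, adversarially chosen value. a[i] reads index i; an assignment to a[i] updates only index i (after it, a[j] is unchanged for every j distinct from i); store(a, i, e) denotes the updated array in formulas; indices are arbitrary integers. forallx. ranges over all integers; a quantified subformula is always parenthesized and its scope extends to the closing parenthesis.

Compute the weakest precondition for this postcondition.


Working backward. After the program, the postcondition k + 4 >= 6 must hold; in canonical form it is k >= 2.
Before skip: k >= 2
Before tot := k + 5: k >= 2
Before tot := cnt + 2*tot + 4: k >= 2
Before k := tot - 7: tot >= 9
Then branch requires tot >= 9; else branch requires ((3*cnt >= 3*tot || k <= -7) ==> tot >= 9) && ((!(3*cnt >= 3*tot || k <= -7)) ==> tot >= 9).
Before the if: (a[tot] <= 6 ==> tot >= 9) && ((!(a[tot] <= 6)) ==> (((3*cnt >= 3*tot || k <= -7) ==> tot >= 9) && ((!(3*cnt >= 3*tot || k <= -7)) ==> tot >= 9)))
Answer: WP = (a[tot] <= 6 ==> tot >= 9) && ((!(a[tot] <= 6)) ==> (((3*cnt >= 3*tot || k <= -7) ==> tot >= 9) && ((!(3*cnt >= 3*tot || k <= -7)) ==> tot >= 9)))


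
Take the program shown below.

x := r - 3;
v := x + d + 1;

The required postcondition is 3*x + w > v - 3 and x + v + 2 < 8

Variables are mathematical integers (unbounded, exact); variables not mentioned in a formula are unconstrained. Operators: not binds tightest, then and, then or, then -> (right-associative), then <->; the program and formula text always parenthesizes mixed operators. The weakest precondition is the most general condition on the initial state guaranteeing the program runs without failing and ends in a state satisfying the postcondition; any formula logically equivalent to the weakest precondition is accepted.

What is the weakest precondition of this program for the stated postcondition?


Working backward. After the program, the postcondition 3*x + w > v - 3 and x + v + 2 < 8 must hold; in canonical form it is w + 3*x > v - 3 and v + x < 6.
Before v := x + d + 1: w + 2*x > d - 2 and d + 2*x < 5
Before x := r - 3: 2*r + w > d + 4 and d + 2*r < 11
Answer: WP = 2*r + w > d + 4 and d + 2*r < 11


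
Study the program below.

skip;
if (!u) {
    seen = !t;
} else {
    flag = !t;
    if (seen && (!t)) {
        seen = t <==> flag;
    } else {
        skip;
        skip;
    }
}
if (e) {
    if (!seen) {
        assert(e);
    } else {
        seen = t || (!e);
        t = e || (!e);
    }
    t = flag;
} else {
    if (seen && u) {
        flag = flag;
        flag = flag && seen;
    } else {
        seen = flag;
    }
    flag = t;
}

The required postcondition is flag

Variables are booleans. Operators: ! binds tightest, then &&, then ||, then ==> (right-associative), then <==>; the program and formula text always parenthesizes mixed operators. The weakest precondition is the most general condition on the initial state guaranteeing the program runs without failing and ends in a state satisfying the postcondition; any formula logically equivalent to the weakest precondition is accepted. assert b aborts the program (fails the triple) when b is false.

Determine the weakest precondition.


Working backward. After the program, flag must hold.
Then branch requires ((!seen) ==> (e && flag)) && (seen ==> flag); else branch requires ((seen && u) ==> t) && ((!(seen && u)) ==> t).
Before the if: (e ==> (((!seen) ==> (e && flag)) && (seen ==> flag))) && ((!e) ==> (((seen && u) ==> t) && ((!(seen && u)) ==> t)))
Then branch requires (e ==> ((t ==> (e && flag)) && ((!t) ==> flag))) && ((!e) ==> ((((!t) && u) ==> t) && ((!((!t) && u)) ==> t))); else branch requires ((seen && (!t)) ==> ((e ==> (((!(t <==> (!t))) ==> (e && (!t))) && ((t <==> (!t)) ==> (!t)))) && ((!e) ==> ((((t <==> (!t)) && u) ==> t) && ((!((t <==> (!t)) && u)) ==> t))))) && ((!(seen && (!t))) ==> ((e ==> (((!seen) ==> (e && (!t))) && (seen ==> (!t)))) && ((!e) ==> (((seen && u) ==> t) && ((!(seen && u)) ==> t))))).
Before the if: ((!u) ==> ((e ==> ((t ==> (e && flag)) && ((!t) ==> flag))) && ((!e) ==> ((((!t) && u) ==> t) && ((!((!t) && u)) ==> t))))) && (u ==> (((seen && (!t)) ==> ((e ==> (((!(t <==> (!t))) ==> (e && (!t))) && ((t <==> (!t)) ==> (!t)))) && ((!e) ==> ((((t <==> (!t)) && u) ==> t) && ((!((t <==> (!t)) && u)) ==> t))))) && ((!(seen && (!t))) ==> ((e ==> (((!seen) ==> (e && (!t))) && (seen ==> (!t)))) && ((!e) ==> (((seen && u) ==> t) && ((!(seen && u)) ==> t)))))))
Before skip: ((!u) ==> ((e ==> ((t ==> (e && flag)) && ((!t) ==> flag))) && ((!e) ==> ((((!t) && u) ==> t) && ((!((!t) && u)) ==> t))))) && (u ==> (((seen && (!t)) ==> ((e ==> (((!(t <==> (!t))) ==> (e && (!t))) && ((t <==> (!t)) ==> (!t)))) && ((!e) ==> ((((t <==> (!t)) && u) ==> t) && ((!((t <==> (!t)) && u)) ==> t))))) && ((!(seen && (!t))) ==> ((e ==> (((!seen) ==> (e && (!t))) && (seen ==> (!t)))) && ((!e) ==> (((seen && u) ==> t) && ((!(seen && u)) ==> t)))))))
Answer: WP = ((!u) ==> ((e ==> ((t ==> (e && flag)) && ((!t) ==> flag))) && ((!e) ==> ((((!t) && u) ==> t) && ((!((!t) && u)) ==> t))))) && (u ==> (((seen && (!t)) ==> ((e ==> (((!(t <==> (!t))) ==> (e && (!t))) && ((t <==> (!t)) ==> (!t)))) && ((!e) ==> ((((t <==> (!t)) && u) ==> t) && ((!((t <==> (!t)) && u)) ==> t))))) && ((!(seen && (!t))) ==> ((e ==> (((!seen) ==> (e && (!t))) && (seen ==> (!t)))) && ((!e) ==> (((seen && u) ==> t) && ((!(seen && u)) ==> t)))))))


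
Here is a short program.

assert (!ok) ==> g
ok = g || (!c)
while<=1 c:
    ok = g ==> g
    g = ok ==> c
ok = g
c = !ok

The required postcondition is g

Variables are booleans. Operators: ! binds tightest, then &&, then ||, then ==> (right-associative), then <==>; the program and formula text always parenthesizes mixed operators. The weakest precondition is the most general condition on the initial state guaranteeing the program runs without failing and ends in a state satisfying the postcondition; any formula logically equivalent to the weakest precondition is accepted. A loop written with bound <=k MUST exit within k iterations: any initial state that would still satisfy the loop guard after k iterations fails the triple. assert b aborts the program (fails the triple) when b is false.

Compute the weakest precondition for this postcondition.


Working backward. After the program, g must hold.
Before c := !ok: g
Before ok := g: g
Before the loop (bound <=1), unroll the exhaustion recursion (WP_0 = exit-now case; WP_j = one more guarded iteration, up to j = 1):
  WP_0: (!c) && g
  WP_1: (!c) && ((!c) ==> g)
So before the loop: (!c) && ((!c) ==> g)
Before ok := g || (!c): (!c) && ((!c) ==> g)
Before assert (!ok) ==> g: ((!ok) ==> g) && (!c) && ((!c) ==> g)
Answer: WP = ((!ok) ==> g) && (!c) && ((!c) ==> g)


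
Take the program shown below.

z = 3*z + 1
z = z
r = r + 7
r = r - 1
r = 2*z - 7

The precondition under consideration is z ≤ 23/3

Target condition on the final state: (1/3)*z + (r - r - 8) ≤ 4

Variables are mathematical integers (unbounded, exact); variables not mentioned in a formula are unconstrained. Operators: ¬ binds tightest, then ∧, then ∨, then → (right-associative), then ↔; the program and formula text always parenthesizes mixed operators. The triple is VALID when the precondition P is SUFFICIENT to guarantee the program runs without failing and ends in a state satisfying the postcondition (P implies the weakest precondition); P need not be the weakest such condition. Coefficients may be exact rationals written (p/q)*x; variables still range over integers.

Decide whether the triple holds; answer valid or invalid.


Working backward. After the program, the postcondition (1/3)*z + (r - r - 8) ≤ 4 must hold; in canonical form it is (1/3)*z ≤ 12.
Before r := 2*z - 7: (1/3)*z ≤ 12
Before r := r - 1: (1/3)*z ≤ 12
Before r := r + 7: (1/3)*z ≤ 12
Before z := z: (1/3)*z ≤ 12
Before z := 3*z + 1: z ≤ 35/3
The weakest precondition is z ≤ 35/3.
Check whether z ≤ 23/3 implies it.
Every state satisfying the precondition satisfies the weakest precondition: the implication holds.
Answer: valid


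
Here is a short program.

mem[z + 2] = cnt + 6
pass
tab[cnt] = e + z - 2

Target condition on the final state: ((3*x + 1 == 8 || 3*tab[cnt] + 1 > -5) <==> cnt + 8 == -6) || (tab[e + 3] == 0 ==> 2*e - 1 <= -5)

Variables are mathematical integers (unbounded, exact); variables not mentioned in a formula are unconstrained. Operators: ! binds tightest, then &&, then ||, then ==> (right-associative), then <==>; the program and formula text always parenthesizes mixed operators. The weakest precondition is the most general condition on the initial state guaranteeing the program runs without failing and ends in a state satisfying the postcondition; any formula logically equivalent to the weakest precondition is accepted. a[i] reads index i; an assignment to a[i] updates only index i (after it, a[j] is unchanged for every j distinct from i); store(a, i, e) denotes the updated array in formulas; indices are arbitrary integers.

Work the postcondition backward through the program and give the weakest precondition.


Working backward. After the program, the postcondition ((3*x + 1 == 8 || 3*tab[cnt] + 1 > -5) <==> cnt + 8 == -6) || (tab[e + 3] == 0 ==> 2*e - 1 <= -5) must hold; in canonical form it is ((3*x == 7 || 3*tab[cnt] > -6) <==> cnt == -14) || (tab[e + 3] == 0 ==> 2*e <= -4).
Before tab[cnt] := e + z - 2: ((3*x == 7 || 3*store(tab, cnt, e + z - 2)[cnt] > -6) <==> cnt == -14) || (store(tab, cnt, e + z - 2)[e + 3] == 0 ==> 2*e <= -4)
Before skip: ((3*x == 7 || 3*store(tab, cnt, e + z - 2)[cnt] > -6) <==> cnt == -14) || (store(tab, cnt, e + z - 2)[e + 3] == 0 ==> 2*e <= -4)
Before mem[z + 2] := cnt + 6: ((3*x == 7 || 3*store(tab, cnt, e + z - 2)[cnt] > -6) <==> cnt == -14) || (store(tab, cnt, e + z - 2)[e + 3] == 0 ==> 2*e <= -4)
Answer: WP = ((3*x == 7 || 3*store(tab, cnt, e + z - 2)[cnt] > -6) <==> cnt == -14) || (store(tab, cnt, e + z - 2)[e + 3] == 0 ==> 2*e <= -4)


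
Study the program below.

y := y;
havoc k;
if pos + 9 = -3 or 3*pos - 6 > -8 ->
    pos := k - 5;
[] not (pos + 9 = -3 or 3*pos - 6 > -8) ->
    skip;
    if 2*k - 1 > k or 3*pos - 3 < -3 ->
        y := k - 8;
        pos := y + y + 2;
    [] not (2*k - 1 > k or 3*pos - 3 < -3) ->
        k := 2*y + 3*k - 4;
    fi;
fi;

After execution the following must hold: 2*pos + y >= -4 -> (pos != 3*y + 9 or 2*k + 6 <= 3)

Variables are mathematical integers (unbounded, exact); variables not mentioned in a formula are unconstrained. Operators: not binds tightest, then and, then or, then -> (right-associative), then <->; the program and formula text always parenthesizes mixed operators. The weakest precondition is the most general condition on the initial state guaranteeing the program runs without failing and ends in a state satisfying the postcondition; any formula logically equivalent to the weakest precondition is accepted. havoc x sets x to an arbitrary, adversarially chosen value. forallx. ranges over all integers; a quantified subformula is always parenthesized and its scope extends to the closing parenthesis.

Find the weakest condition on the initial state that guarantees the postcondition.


Working backward. After the program, the postcondition 2*pos + y >= -4 -> (pos != 3*y + 9 or 2*k + 6 <= 3) must hold; in canonical form it is 2*pos + y >= -4 -> (pos != 3*y + 9 or 2*k <= -3).
Then branch requires 2*k + y >= 6 -> (k != 3*y + 14 or 2*k <= -3); else branch requires ((k > 1 or 3*pos < 0) -> (5*k >= 32 -> (k != 1 or 2*k <= -3))) and ((not (k > 1 or 3*pos < 0)) -> (2*pos + y >= -4 -> (pos != 3*y + 9 or 6*k + 4*y <= 5))).
Before the if: ((pos = -12 or 3*pos > -2) -> (2*k + y >= 6 -> (k != 3*y + 14 or 2*k <= -3))) and ((not (pos = -12 or 3*pos > -2)) -> (((k > 1 or 3*pos < 0) -> (5*k >= 32 -> (k != 1 or 2*k <= -3))) and ((not (k > 1 or 3*pos < 0)) -> (2*pos + y >= -4 -> (pos != 3*y + 9 or 6*k + 4*y <= 5)))))
Before havoc k: forall k_1. (((pos = -12 or 3*pos > -2) -> (2*k_1 + y >= 6 -> (k_1 != 3*y + 14 or 2*k_1 <= -3))) and ((not (pos = -12 or 3*pos > -2)) -> (((k_1 > 1 or 3*pos < 0) -> (5*k_1 >= 32 -> (k_1 != 1 or 2*k_1 <= -3))) and ((not (k_1 > 1 or 3*pos < 0)) -> (2*pos + y >= -4 -> (pos != 3*y + 9 or 6*k_1 + 4*y <= 5))))))
Before y := y: forall k_1. (((pos = -12 or 3*pos > -2) -> (2*k_1 + y >= 6 -> (k_1 != 3*y + 14 or 2*k_1 <= -3))) and ((not (pos = -12 or 3*pos > -2)) -> (((k_1 > 1 or 3*pos < 0) -> (5*k_1 >= 32 -> (k_1 != 1 or 2*k_1 <= -3))) and ((not (k_1 > 1 or 3*pos < 0)) -> (2*pos + y >= -4 -> (pos != 3*y + 9 or 6*k_1 + 4*y <= 5))))))
Answer: WP = forall k_1. (((pos = -12 or 3*pos > -2) -> (2*k_1 + y >= 6 -> (k_1 != 3*y + 14 or 2*k_1 <= -3))) and ((not (pos = -12 or 3*pos > -2)) -> (((k_1 > 1 or 3*pos < 0) -> (5*k_1 >= 32 -> (k_1 != 1 or 2*k_1 <= -3))) and ((not (k_1 > 1 or 3*pos < 0)) -> (2*pos + y >= -4 -> (pos != 3*y + 9 or 6*k_1 + 4*y <= 5))))))


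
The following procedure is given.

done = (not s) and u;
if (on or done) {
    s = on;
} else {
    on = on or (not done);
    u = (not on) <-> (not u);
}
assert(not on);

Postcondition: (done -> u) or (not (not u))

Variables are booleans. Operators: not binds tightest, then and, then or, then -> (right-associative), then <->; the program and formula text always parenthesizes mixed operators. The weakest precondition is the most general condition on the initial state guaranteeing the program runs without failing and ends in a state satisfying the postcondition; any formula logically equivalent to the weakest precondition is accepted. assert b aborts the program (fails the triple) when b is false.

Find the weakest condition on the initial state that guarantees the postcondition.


Working backward. After the program, the postcondition (done -> u) or (not (not u)) must hold; in canonical form it is (done -> u) or u.
Before assert not on: (not on) and ((done -> u) or u)
Then branch requires (not on) and ((done -> u) or u); else branch requires (not (on or (not done))) and ((done -> ((not (on or (not done))) <-> (not u))) or ((not (on or (not done))) <-> (not u))).
Before the if: ((on or done) -> ((not on) and ((done -> u) or u))) and ((not (on or done)) -> ((not (on or (not done))) and ((done -> ((not (on or (not done))) <-> (not u))) or ((not (on or (not done))) <-> (not u)))))
Before done := (not s) and u: ((on or ((not s) and u)) -> ((not on) and ((((not s) and u) -> u) or u))) and ((not (on or ((not s) and u))) -> ((not (on or (not ((not s) and u)))) and ((((not s) and u) -> ((not (on or (not ((not s) and u)))) <-> (not u))) or ((not (on or (not ((not s) and u)))) <-> (not u)))))
Answer: WP = ((on or ((not s) and u)) -> ((not on) and ((((not s) and u) -> u) or u))) and ((not (on or ((not s) and u))) -> ((not (on or (not ((not s) and u)))) and ((((not s) and u) -> ((not (on or (not ((not s) and u)))) <-> (not u))) or ((not (on or (not ((not s) and u)))) <-> (not u)))))


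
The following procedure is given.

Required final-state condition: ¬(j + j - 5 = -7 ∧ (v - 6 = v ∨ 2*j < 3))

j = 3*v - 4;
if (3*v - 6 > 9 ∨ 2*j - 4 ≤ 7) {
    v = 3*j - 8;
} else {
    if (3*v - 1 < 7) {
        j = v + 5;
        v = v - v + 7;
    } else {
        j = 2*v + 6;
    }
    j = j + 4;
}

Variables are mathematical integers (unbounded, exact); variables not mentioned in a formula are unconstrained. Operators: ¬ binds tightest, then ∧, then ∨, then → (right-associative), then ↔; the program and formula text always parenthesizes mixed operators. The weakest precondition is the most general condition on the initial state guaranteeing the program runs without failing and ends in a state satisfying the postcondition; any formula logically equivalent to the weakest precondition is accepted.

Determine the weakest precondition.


Working backward. After the program, the postcondition ¬(j + j - 5 = -7 ∧ (v - 6 = v ∨ 2*j < 3)) must hold; in canonical form it is ¬(2*j = -2 ∧ 2*j < 3).
Then branch requires ¬(2*j = -2 ∧ 2*j < 3); else branch requires (3*v < 8 → (¬(2*v = -20 ∧ 2*v < -15))) ∧ ((¬(3*v < 8)) → (¬(4*v = -22 ∧ 4*v < -17))).
Before the if: ((3*v > 15 ∨ 2*j ≤ 11) → (¬(2*j = -2 ∧ 2*j < 3))) ∧ ((¬(3*v > 15 ∨ 2*j ≤ 11)) → ((3*v < 8 → (¬(2*v = -20 ∧ 2*v < -15))) ∧ ((¬(3*v < 8)) → (¬(4*v = -22 ∧ 4*v < -17)))))
Before j := 3*v - 4: ((3*v > 15 ∨ 6*v ≤ 19) → (¬(6*v = 6 ∧ 6*v < 11))) ∧ ((¬(3*v > 15 ∨ 6*v ≤ 19)) → ((3*v < 8 → (¬(2*v = -20 ∧ 2*v < -15))) ∧ ((¬(3*v < 8)) → (¬(4*v = -22 ∧ 4*v < -17)))))
Answer: WP = ((3*v > 15 ∨ 6*v ≤ 19) → (¬(6*v = 6 ∧ 6*v < 11))) ∧ ((¬(3*v > 15 ∨ 6*v ≤ 19)) → ((3*v < 8 → (¬(2*v = -20 ∧ 2*v < -15))) ∧ ((¬(3*v < 8)) → (¬(4*v = -22 ∧ 4*v < -17)))))


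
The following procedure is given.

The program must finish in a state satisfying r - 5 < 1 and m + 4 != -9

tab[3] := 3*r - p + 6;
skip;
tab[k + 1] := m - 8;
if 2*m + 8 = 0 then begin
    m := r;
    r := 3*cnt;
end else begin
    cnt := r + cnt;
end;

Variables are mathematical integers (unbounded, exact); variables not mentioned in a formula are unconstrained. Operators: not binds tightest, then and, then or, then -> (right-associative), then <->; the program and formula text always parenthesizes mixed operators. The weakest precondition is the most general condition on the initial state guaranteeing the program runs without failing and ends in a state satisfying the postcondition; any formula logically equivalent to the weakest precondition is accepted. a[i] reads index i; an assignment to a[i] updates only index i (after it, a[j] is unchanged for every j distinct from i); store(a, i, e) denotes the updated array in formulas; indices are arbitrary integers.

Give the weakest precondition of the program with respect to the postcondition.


Working backward. After the program, the postcondition r - 5 < 1 and m + 4 != -9 must hold; in canonical form it is r < 6 and m != -13.
Then branch requires 3*cnt < 6 and r != -13; else branch requires r < 6 and m != -13.
Before the if: (2*m = -8 -> (3*cnt < 6 and r != -13)) and ((not (2*m = -8)) -> (r < 6 and m != -13))
Before tab[k + 1] := m - 8: (2*m = -8 -> (3*cnt < 6 and r != -13)) and ((not (2*m = -8)) -> (r < 6 and m != -13))
Before skip: (2*m = -8 -> (3*cnt < 6 and r != -13)) and ((not (2*m = -8)) -> (r < 6 and m != -13))
Before tab[3] := 3*r - p + 6: (2*m = -8 -> (3*cnt < 6 and r != -13)) and ((not (2*m = -8)) -> (r < 6 and m != -13))
Answer: WP = (2*m = -8 -> (3*cnt < 6 and r != -13)) and ((not (2*m = -8)) -> (r < 6 and m != -13))


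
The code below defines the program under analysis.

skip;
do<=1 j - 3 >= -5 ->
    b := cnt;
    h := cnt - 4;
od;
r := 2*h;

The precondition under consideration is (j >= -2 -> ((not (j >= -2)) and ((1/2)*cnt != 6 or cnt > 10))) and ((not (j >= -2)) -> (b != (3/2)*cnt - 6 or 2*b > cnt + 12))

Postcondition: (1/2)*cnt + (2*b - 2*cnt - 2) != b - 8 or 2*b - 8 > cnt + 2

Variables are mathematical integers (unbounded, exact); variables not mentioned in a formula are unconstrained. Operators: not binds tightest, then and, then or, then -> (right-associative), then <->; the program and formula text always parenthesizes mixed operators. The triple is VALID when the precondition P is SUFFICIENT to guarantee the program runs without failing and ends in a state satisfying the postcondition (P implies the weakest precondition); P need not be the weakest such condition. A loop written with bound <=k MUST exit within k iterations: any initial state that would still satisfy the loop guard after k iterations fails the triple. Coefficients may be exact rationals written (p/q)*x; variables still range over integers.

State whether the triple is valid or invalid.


Working backward. After the program, the postcondition (1/2)*cnt + (2*b - 2*cnt - 2) != b - 8 or 2*b - 8 > cnt + 2 must hold; in canonical form it is b != (3/2)*cnt - 6 or 2*b > cnt + 10.
Before r := 2*h: b != (3/2)*cnt - 6 or 2*b > cnt + 10
Before the loop (bound <=1), unroll the exhaustion recursion (WP_0 = exit-now case; WP_j = one more guarded iteration, up to j = 1):
  WP_0: (not (j >= -2)) and (b != (3/2)*cnt - 6 or 2*b > cnt + 10)
  WP_1: (j >= -2 -> ((not (j >= -2)) and ((1/2)*cnt != 6 or cnt > 10))) and ((not (j >= -2)) -> (b != (3/2)*cnt - 6 or 2*b > cnt + 10))
So before the loop: (j >= -2 -> ((not (j >= -2)) and ((1/2)*cnt != 6 or cnt > 10))) and ((not (j >= -2)) -> (b != (3/2)*cnt - 6 or 2*b > cnt + 10))
Before skip: (j >= -2 -> ((not (j >= -2)) and ((1/2)*cnt != 6 or cnt > 10))) and ((not (j >= -2)) -> (b != (3/2)*cnt - 6 or 2*b > cnt + 10))
The weakest precondition is (j >= -2 -> ((not (j >= -2)) and ((1/2)*cnt != 6 or cnt > 10))) and ((not (j >= -2)) -> (b != (3/2)*cnt - 6 or 2*b > cnt + 10)).
Check whether (j >= -2 -> ((not (j >= -2)) and ((1/2)*cnt != 6 or cnt > 10))) and ((not (j >= -2)) -> (b != (3/2)*cnt - 6 or 2*b > cnt + 12)) implies it.
Every state satisfying the precondition satisfies the weakest precondition: the implication holds.
Answer: valid
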